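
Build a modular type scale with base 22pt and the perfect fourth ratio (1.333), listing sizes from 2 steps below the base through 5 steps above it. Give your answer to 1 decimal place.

Step -2: 22.0 ÷ 1.333² = 12.4
Step -1: 22.0 ÷ 1.333 = 16.5
Step 0: 22pt
Step 1: 22.0 × 1.333 = 29.3
Step 2: 22.0 × 1.333² = 39.1
Step 3: 22.0 × 1.333³ = 52.1
Step 4: 22.0 × 1.333⁴ = 69.5
Step 5: 22.0 × 1.333⁵ = 92.6

12.4pt, 16.5pt, 22.0pt, 29.3pt, 39.1pt, 52.1pt, 69.5pt, 92.6pt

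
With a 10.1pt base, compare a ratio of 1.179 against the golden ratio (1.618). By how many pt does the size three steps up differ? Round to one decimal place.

26.2pt

At 1.179: 10.1 × 1.179³ = 16.552pt
Golden ratio: 10.1 × 1.618³ = 42.782pt
Difference: 42.782 − 16.552 = 26.230pt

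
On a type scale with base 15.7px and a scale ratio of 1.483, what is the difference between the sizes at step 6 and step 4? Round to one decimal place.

Step 4: 15.7 × 1.483⁴ = 75.939px
Step 6: 15.7 × 1.483⁶ = 167.012px
Difference: 167.012 − 75.939 = 91.073px

91.1px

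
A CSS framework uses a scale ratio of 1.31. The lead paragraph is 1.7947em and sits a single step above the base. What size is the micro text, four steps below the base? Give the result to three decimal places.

0.465em

Moving from step +1 to step -4 is 5 steps down, so divide by r⁵.
1.7947 ÷ 1.31⁵ = 1.7947 ÷ 3.85795 ≈ 0.465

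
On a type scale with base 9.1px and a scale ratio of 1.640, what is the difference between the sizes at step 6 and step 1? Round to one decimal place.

162.1px

Step 1: 9.1 × 1.640 = 14.924px
Step 6: 9.1 × 1.640⁶ = 177.053px
Difference: 177.053 − 14.924 = 162.129px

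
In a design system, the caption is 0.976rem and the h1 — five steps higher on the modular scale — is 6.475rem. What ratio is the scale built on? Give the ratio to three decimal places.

1.460

r⁵ = 6.475 / 0.976, so r = (6.475/0.976)^(1/5).
r = 6.6342^(1/5) ≈ 1.4600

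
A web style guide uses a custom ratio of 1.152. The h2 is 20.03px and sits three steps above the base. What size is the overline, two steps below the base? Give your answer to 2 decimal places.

9.87px

The gap is -2 − (3) = -5 steps, so the factor is 1.152^-5.
20.03 ÷ 1.152⁵ = 20.03 ÷ 2.02891 ≈ 9.872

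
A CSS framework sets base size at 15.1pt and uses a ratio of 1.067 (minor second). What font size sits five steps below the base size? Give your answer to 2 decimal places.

10.92pt

15.1 ÷ 1.067⁵ = 15.1 ÷ 1.38300 ≈ 10.92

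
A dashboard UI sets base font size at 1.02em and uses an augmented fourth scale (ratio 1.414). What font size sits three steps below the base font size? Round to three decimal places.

0.361em

1.02 ÷ 1.414³ = 1.02 ÷ 2.82715 ≈ 0.361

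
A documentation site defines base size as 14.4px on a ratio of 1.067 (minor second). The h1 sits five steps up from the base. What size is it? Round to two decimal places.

Every step multiplies by the scale ratio.
14.4 × 1.067⁵ = 14.4 × 1.38300 ≈ 19.92

19.92px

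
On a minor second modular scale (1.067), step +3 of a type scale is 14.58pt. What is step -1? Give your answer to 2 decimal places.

Moving from step +3 to step -1 is 4 steps down, so divide by r⁴.
14.58 ÷ 1.067⁴ = 14.58 ÷ 1.29616 ≈ 11.249

11.25pt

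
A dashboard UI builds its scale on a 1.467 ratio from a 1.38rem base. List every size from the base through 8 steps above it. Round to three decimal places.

Step 0: 1.38rem
Step 1: 1.38 × 1.467 = 2.024
Step 2: 1.38 × 1.467² = 2.970
Step 3: 1.38 × 1.467³ = 4.357
Step 4: 1.38 × 1.467⁴ = 6.391
Step 5: 1.38 × 1.467⁵ = 9.376
Step 6: 1.38 × 1.467⁶ = 13.755
Step 7: 1.38 × 1.467⁷ = 20.179
Step 8: 1.38 × 1.467⁸ = 29.602

1.380rem, 2.024rem, 2.970rem, 4.357rem, 6.391rem, 9.376rem, 13.755rem, 20.179rem, 29.602rem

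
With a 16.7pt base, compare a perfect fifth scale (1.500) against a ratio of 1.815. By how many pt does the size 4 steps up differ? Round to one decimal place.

96.7pt

Perfect fifth: 16.7 × 1.500⁴ = 84.544pt
At 1.815: 16.7 × 1.815⁴ = 181.227pt
Difference: 181.227 − 84.544 = 96.683pt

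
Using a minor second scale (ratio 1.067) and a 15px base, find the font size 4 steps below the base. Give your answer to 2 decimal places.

Every step multiplies by the scale ratio.
15.0 ÷ 1.067⁴ = 15.0 ÷ 1.29616 ≈ 11.57

11.57px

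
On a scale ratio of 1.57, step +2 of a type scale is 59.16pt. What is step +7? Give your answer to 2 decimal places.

564.32pt

Moving from step +2 to step +7 is 5 steps up, so multiply by r⁵.
59.16 × 1.57⁵ = 59.16 × 9.53890 ≈ 564.321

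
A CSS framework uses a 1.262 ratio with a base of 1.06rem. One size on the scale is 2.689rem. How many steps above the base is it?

4

1.262ⁿ = 2.689 / 1.06 = 2.5368
n = ln(2.5368) / ln(1.262) = 0.9309 / 0.2327 ≈ 4.00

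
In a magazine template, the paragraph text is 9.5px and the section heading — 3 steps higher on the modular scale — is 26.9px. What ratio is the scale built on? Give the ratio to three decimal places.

The ratio satisfies 9.5 × r³ = 26.9, so r = (26.9 / 9.5)^(1/3).
r = 2.8316^(1/3) ≈ 1.4147

1.415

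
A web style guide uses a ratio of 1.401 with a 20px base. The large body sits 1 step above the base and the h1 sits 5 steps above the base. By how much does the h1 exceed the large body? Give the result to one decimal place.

79.9px

Step 1: 20.0 × 1.401 = 28.020px
Step 5: 20.0 × 1.401⁵ = 107.950px
Difference: 107.950 − 28.020 = 79.930px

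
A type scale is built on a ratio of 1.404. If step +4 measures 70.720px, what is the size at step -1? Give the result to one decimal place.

70.720 ÷ 1.404⁵ = 70.720 ÷ 5.45551 ≈ 12.963

13.0px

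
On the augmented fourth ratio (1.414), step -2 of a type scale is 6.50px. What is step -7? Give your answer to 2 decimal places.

The gap is -7 − (-2) = -5 steps, so the factor is 1.414^-5.
6.50 ÷ 1.414⁵ = 6.50 ÷ 5.65258 ≈ 1.150

1.15px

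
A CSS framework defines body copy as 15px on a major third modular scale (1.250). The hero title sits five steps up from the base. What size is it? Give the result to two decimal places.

Each step on a modular scale multiplies by the ratio, so the size n steps from the base is base × ratioⁿ.
15.0 × 1.250⁵ = 15.0 × 3.05176 ≈ 45.78

45.78px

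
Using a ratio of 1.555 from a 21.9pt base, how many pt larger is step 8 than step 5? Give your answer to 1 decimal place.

Step 5: 21.9 × 1.555⁵ = 199.111pt
Step 8: 21.9 × 1.555⁸ = 748.665pt
Difference: 748.665 − 199.111 = 549.554pt

549.6pt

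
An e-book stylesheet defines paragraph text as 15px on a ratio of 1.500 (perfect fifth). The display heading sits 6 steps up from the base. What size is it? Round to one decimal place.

Every step multiplies by the scale ratio.
15.0 × 1.500⁶ = 15.0 × 11.39062 ≈ 170.86

170.9px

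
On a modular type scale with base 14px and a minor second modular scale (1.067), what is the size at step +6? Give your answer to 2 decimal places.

14.0 × 1.067⁶ = 14.0 × 1.47566 ≈ 20.66

20.66px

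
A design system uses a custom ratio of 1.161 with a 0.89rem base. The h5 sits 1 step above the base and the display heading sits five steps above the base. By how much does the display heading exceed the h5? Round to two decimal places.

Step 1: 0.89 × 1.161 = 1.0333rem
Step 5: 0.89 × 1.161⁵ = 1.8774rem
Difference: 1.8774 − 1.0333 = 0.8441rem

0.84rem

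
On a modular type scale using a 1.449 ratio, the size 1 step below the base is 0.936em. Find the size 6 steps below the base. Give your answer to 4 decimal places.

0.1465em

0.936 ÷ 1.449⁵ = 0.936 ÷ 6.38766 ≈ 0.1465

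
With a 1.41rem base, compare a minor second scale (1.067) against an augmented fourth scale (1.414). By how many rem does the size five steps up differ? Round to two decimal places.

Minor second: 1.41 × 1.067⁵ = 1.9500rem
Augmented fourth: 1.41 × 1.414⁵ = 7.9701rem
Difference: 7.9701 − 1.9500 = 6.0201rem

6.02rem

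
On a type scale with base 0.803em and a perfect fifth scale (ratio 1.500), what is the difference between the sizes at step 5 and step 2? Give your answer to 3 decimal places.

Step 2: 0.803 × 1.500² = 1.80675em
Step 5: 0.803 × 1.500⁵ = 6.09778em
Difference: 6.09778 − 1.80675 = 4.29103em

4.291em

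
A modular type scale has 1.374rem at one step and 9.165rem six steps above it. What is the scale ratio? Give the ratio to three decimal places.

The ratio satisfies 1.374 × r⁶ = 9.165, so r = (9.165 / 1.374)^(1/6).
r = 6.6703^(1/6) ≈ 1.3720

1.372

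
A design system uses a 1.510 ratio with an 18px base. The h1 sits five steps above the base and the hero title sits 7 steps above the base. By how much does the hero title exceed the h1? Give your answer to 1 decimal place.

180.9px

Step 5: 18.0 × 1.510⁵ = 141.305px
Step 7: 18.0 × 1.510⁷ = 322.189px
Difference: 322.189 − 141.305 = 180.884px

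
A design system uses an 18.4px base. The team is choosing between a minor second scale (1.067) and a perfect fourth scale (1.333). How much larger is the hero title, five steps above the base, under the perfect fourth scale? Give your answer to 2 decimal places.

51.99px

Minor second: 18.4 × 1.067⁵ = 25.4472px
Perfect fourth: 18.4 × 1.333⁵ = 77.4406px
Difference: 77.4406 − 25.4472 = 51.9934px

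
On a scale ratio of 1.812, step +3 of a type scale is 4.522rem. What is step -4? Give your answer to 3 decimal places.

0.071rem

Moving from step +3 to step -4 is 7 steps down, so divide by r⁷.
4.522 ÷ 1.812⁷ = 4.522 ÷ 64.13681 ≈ 0.071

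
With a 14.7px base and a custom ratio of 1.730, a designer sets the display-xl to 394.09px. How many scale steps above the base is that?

1.730ⁿ = 394.09 / 14.7 = 26.8088
n = ln(26.8088) / ln(1.730) = 3.2887 / 0.5481 ≈ 6.00

6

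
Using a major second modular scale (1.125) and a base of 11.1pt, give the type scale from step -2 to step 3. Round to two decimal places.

8.77pt, 9.87pt, 11.10pt, 12.49pt, 14.05pt, 15.80pt

Step -2: 11.1 ÷ 1.125² = 8.77
Step -1: 11.1 ÷ 1.125 = 9.87
Step 0: 11.1pt
Step 1: 11.1 × 1.125 = 12.49
Step 2: 11.1 × 1.125² = 14.05
Step 3: 11.1 × 1.125³ = 15.80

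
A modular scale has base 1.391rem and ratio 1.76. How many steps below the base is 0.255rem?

3

1.76ⁿ = 1.391 / 0.255 = 5.4549
n = ln(5.4549) / ln(1.76) = 1.6965 / 0.5653 ≈ 3.00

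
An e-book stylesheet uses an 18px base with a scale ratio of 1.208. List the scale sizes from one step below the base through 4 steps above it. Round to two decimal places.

Step -1: 18.0 ÷ 1.208 = 14.90
Step 0: 18px
Step 1: 18.0 × 1.208 = 21.74
Step 2: 18.0 × 1.208² = 26.27
Step 3: 18.0 × 1.208³ = 31.73
Step 4: 18.0 × 1.208⁴ = 38.33

14.90px, 18.00px, 21.74px, 26.27px, 31.73px, 38.33px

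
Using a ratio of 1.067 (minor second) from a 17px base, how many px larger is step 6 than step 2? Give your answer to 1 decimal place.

Step 2: 17.0 × 1.067² = 19.354px
Step 6: 17.0 × 1.067⁶ = 25.086px
Difference: 25.086 − 19.354 = 5.732px

5.7px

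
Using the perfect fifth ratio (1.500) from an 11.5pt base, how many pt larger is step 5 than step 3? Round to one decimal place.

48.5pt

Step 3: 11.5 × 1.500³ = 38.812pt
Step 5: 11.5 × 1.500⁵ = 87.328pt
Difference: 87.328 − 38.812 = 48.516pt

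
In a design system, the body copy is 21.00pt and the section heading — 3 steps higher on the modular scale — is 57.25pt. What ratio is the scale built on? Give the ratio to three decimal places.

The ratio satisfies 21.00 × r³ = 57.25, so r = (57.25 / 21.00)^(1/3).
r = 2.7262^(1/3) ≈ 1.3970

1.397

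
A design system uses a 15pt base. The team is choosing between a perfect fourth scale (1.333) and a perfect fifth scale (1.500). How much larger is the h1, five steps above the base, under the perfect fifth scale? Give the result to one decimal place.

Perfect fourth: 15.0 × 1.333⁵ = 63.131pt
Perfect fifth: 15.0 × 1.500⁵ = 113.906pt
Difference: 113.906 − 63.131 = 50.775pt

50.8pt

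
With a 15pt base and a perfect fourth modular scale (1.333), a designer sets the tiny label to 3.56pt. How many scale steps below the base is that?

5

1.333ⁿ = 15 / 3.56 = 4.2135
n = ln(4.2135) / ln(1.333) = 1.4383 / 0.2874 ≈ 5.00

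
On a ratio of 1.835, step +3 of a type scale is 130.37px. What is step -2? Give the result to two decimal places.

6.27px

130.37 ÷ 1.835⁵ = 130.37 ÷ 20.80560 ≈ 6.266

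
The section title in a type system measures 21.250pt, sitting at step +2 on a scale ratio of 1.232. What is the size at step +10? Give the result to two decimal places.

21.250 × 1.232⁸ = 21.250 × 5.30745 ≈ 112.783

112.78pt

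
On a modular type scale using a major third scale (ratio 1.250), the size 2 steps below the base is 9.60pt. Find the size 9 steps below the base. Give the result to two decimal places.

9.60 ÷ 1.250⁷ = 9.60 ÷ 4.76837 ≈ 2.013

2.01pt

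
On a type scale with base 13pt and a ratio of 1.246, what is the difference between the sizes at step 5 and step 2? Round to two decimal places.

Step 2: 13.0 × 1.246² = 20.1827pt
Step 5: 13.0 × 1.246⁵ = 39.0421pt
Difference: 39.0421 − 20.1827 = 18.8594pt

18.86pt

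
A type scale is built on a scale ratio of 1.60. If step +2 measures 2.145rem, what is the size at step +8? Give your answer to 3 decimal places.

Moving from step +2 to step +8 is 6 steps up, so multiply by r⁶.
2.145 × 1.60⁶ = 2.145 × 16.77722 ≈ 35.987

35.987rem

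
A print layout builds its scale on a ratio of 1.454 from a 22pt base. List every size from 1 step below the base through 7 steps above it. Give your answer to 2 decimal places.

Step -1: 22.0 ÷ 1.454 = 15.13
Step 0: 22pt
Step 1: 22.0 × 1.454 = 31.99
Step 2: 22.0 × 1.454² = 46.51
Step 3: 22.0 × 1.454³ = 67.63
Step 4: 22.0 × 1.454⁴ = 98.33
Step 5: 22.0 × 1.454⁵ = 142.97
Step 6: 22.0 × 1.454⁶ = 207.88
Step 7: 22.0 × 1.454⁷ = 302.26

15.13pt, 22.00pt, 31.99pt, 46.51pt, 67.63pt, 98.33pt, 142.97pt, 207.88pt, 302.26pt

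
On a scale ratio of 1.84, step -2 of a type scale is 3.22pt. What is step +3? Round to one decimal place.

3.22 × 1.84⁵ = 3.22 × 21.09061 ≈ 67.912

67.9pt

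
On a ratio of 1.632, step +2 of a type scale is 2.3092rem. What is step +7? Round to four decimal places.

The gap is 7 − (2) = 5 steps, so the factor is 1.632^5.
2.3092 × 1.632⁵ = 2.3092 × 11.57713 ≈ 26.7339

26.7339rem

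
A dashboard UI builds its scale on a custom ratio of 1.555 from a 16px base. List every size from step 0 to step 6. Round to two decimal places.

16.00px, 24.88px, 38.69px, 60.16px, 93.55px, 145.47px, 226.21px

Step 0: 16px
Step 1: 16.0 × 1.555 = 24.88
Step 2: 16.0 × 1.555² = 38.69
Step 3: 16.0 × 1.555³ = 60.16
Step 4: 16.0 × 1.555⁴ = 93.55
Step 5: 16.0 × 1.555⁵ = 145.47
Step 6: 16.0 × 1.555⁶ = 226.21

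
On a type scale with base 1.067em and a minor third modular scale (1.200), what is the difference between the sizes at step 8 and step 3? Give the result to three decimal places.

Step 3: 1.067 × 1.200³ = 1.84378em
Step 8: 1.067 × 1.200⁸ = 4.58790em
Difference: 4.58790 − 1.84378 = 2.74412em

2.744em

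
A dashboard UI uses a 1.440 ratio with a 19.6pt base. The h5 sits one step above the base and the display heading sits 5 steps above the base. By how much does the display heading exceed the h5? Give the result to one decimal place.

93.1pt

Step 1: 19.6 × 1.440 = 28.224pt
Step 5: 19.6 × 1.440⁵ = 121.358pt
Difference: 121.358 − 28.224 = 93.134pt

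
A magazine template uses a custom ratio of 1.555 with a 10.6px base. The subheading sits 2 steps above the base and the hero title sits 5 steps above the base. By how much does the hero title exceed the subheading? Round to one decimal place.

Step 2: 10.6 × 1.555² = 25.631px
Step 5: 10.6 × 1.555⁵ = 96.374px
Difference: 96.374 − 25.631 = 70.743px

70.7px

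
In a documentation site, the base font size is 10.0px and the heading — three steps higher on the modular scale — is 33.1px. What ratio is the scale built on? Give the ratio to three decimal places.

1.490

The ratio satisfies 10.0 × r³ = 33.1, so r = (33.1 / 10.0)^(1/3).
r = 3.3100^(1/3) ≈ 1.4903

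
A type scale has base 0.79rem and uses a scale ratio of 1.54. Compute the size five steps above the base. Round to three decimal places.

0.79 × 1.54⁵ = 0.79 × 8.66171 ≈ 6.843

6.843rem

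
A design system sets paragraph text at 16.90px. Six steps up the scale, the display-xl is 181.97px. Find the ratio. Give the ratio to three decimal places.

r⁶ = 181.97 / 16.90, so r = (181.97/16.90)^(1/6).
r = 10.7675^(1/6) ≈ 1.4860

1.486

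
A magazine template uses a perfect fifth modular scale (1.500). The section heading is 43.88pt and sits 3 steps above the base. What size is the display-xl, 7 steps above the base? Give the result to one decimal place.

222.1pt

43.88 × 1.500⁴ = 43.88 × 5.06250 ≈ 222.143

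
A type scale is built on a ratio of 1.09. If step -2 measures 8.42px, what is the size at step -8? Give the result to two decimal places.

5.02px

8.42 ÷ 1.09⁶ = 8.42 ÷ 1.67710 ≈ 5.021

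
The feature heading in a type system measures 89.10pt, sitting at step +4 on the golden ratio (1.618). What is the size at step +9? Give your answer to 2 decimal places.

988.03pt

89.10 × 1.618⁵ = 89.10 × 11.08901 ≈ 988.030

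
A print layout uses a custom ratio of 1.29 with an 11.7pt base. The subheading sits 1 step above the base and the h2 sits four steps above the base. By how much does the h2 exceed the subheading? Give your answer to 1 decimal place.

Step 1: 11.7 × 1.29 = 15.093pt
Step 4: 11.7 × 1.29⁴ = 32.400pt
Difference: 32.400 − 15.093 = 17.307pt

17.3pt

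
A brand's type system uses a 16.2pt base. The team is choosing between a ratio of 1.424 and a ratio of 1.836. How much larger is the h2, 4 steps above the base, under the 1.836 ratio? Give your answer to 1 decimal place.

At 1.424: 16.2 × 1.424⁴ = 66.612pt
At 1.836: 16.2 × 1.836⁴ = 184.080pt
Difference: 184.080 − 66.612 = 117.468pt

117.5pt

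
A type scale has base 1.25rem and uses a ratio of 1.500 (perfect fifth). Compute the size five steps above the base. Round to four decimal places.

Every step multiplies by the scale ratio.
1.25 × 1.500⁵ = 1.25 × 7.59375 ≈ 9.4922

9.4922rem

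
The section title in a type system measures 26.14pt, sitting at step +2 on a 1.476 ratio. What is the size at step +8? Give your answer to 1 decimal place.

270.3pt

26.14 × 1.476⁶ = 26.14 × 10.33994 ≈ 270.286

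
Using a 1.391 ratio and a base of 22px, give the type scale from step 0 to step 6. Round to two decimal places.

22.00px, 30.60px, 42.57px, 59.21px, 82.36px, 114.57px, 159.36px

Step 0: 22px
Step 1: 22.0 × 1.391 = 30.60
Step 2: 22.0 × 1.391² = 42.57
Step 3: 22.0 × 1.391³ = 59.21
Step 4: 22.0 × 1.391⁴ = 82.36
Step 5: 22.0 × 1.391⁵ = 114.57
Step 6: 22.0 × 1.391⁶ = 159.36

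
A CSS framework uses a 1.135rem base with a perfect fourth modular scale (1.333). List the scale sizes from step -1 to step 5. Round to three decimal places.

0.851rem, 1.135rem, 1.513rem, 2.017rem, 2.688rem, 3.584rem, 4.777rem

Step -1: 1.135 ÷ 1.333 = 0.851
Step 0: 1.135rem
Step 1: 1.135 × 1.333 = 1.513
Step 2: 1.135 × 1.333² = 2.017
Step 3: 1.135 × 1.333³ = 2.688
Step 4: 1.135 × 1.333⁴ = 3.584
Step 5: 1.135 × 1.333⁵ = 4.777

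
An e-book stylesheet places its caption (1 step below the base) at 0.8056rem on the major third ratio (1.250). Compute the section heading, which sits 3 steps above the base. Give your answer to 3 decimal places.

1.967rem

The gap is 3 − (-1) = 4 steps, so the factor is 1.250^4.
0.8056 × 1.250⁴ = 0.8056 × 2.44141 ≈ 1.967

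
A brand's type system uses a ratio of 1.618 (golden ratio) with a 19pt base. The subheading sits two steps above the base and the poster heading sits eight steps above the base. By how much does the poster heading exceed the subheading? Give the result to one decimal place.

842.7pt

Step 2: 19.0 × 1.618² = 49.741pt
Step 8: 19.0 × 1.618⁸ = 892.446pt
Difference: 892.446 − 49.741 = 842.705pt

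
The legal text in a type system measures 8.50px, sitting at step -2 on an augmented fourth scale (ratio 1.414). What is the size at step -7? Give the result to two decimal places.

8.50 ÷ 1.414⁵ = 8.50 ÷ 5.65258 ≈ 1.504

1.50px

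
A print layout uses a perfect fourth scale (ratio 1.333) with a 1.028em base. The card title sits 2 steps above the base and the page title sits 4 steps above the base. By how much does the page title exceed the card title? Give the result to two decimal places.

Step 2: 1.028 × 1.333² = 1.8266em
Step 4: 1.028 × 1.333⁴ = 3.2457em
Difference: 3.2457 − 1.8266 = 1.4191em

1.42em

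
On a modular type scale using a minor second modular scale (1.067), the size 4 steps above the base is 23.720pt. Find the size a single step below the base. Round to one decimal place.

23.720 ÷ 1.067⁵ = 23.720 ÷ 1.38300 ≈ 17.151

17.2pt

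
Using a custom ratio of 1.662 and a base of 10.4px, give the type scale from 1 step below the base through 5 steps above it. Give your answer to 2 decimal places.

Step -1: 10.4 ÷ 1.662 = 6.26
Step 0: 10.4px
Step 1: 10.4 × 1.662 = 17.28
Step 2: 10.4 × 1.662² = 28.73
Step 3: 10.4 × 1.662³ = 47.74
Step 4: 10.4 × 1.662⁴ = 79.35
Step 5: 10.4 × 1.662⁵ = 131.88

6.26px, 10.40px, 17.28px, 28.73px, 47.74px, 79.35px, 131.88px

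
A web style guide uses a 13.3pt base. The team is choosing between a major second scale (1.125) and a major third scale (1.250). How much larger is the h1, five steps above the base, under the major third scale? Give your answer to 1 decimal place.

Major second: 13.3 × 1.125⁵ = 23.967pt
Major third: 13.3 × 1.250⁵ = 40.588pt
Difference: 40.588 − 23.967 = 16.621pt

16.6pt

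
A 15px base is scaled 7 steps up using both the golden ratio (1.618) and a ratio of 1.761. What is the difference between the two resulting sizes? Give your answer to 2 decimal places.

Golden ratio: 15.0 × 1.618⁷ = 435.4526px
At 1.761: 15.0 × 1.761⁷ = 787.7833px
Difference: 787.7833 − 435.4526 = 352.3307px

352.33px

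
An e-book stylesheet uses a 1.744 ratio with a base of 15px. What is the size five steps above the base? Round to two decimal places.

242.00px

A modular type scale is a geometric sequence: sizeₙ = base × rⁿ.
15.0 × 1.744⁵ = 15.0 × 16.13364 ≈ 242.00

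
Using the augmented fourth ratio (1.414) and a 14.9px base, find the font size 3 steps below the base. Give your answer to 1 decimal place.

Each step on a modular scale multiplies by the ratio, so the size n steps from the base is base × ratioⁿ.
14.9 ÷ 1.414³ = 14.9 ÷ 2.82715 ≈ 5.27

5.3px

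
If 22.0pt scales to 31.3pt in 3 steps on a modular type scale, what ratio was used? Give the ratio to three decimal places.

1.125

The ratio satisfies 22.0 × r³ = 31.3, so r = (31.3 / 22.0)^(1/3).
r = 1.4227^(1/3) ≈ 1.1247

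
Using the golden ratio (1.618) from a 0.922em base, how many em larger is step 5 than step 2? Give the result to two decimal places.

Step 2: 0.922 × 1.618² = 2.4137em
Step 5: 0.922 × 1.618⁵ = 10.2241em
Difference: 10.2241 − 2.4137 = 7.8104em

7.81em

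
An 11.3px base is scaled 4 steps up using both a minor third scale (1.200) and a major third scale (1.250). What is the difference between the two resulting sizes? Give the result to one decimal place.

Minor third: 11.3 × 1.200⁴ = 23.432px
Major third: 11.3 × 1.250⁴ = 27.588px
Difference: 27.588 − 23.432 = 4.156px

4.2px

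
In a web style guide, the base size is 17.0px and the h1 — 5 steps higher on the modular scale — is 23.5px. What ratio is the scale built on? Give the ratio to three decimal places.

r⁵ = 23.5 / 17.0, so r = (23.5/17.0)^(1/5).
r = 1.3824^(1/5) ≈ 1.0669

1.067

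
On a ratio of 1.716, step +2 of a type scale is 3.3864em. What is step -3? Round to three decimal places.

Moving from step +2 to step -3 is 5 steps down, so divide by r⁵.
3.3864 ÷ 1.716⁵ = 3.3864 ÷ 14.87943 ≈ 0.228

0.228em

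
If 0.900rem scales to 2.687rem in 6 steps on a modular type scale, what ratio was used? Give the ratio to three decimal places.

The ratio satisfies 0.900 × r⁶ = 2.687, so r = (2.687 / 0.900)^(1/6).
r = 2.9856^(1/6) ≈ 1.2000

1.200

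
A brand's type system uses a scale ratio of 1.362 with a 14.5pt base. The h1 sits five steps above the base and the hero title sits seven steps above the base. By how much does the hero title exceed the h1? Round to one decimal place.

Step 5: 14.5 × 1.362⁵ = 67.960pt
Step 7: 14.5 × 1.362⁷ = 126.069pt
Difference: 126.069 − 67.960 = 58.109pt

58.1pt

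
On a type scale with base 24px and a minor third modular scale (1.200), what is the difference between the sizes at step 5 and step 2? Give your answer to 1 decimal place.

Step 2: 24.0 × 1.200² = 34.560px
Step 5: 24.0 × 1.200⁵ = 59.720px
Difference: 59.720 − 34.560 = 25.160px

25.2px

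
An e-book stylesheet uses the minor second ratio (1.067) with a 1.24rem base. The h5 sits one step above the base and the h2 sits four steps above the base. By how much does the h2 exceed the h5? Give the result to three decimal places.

Step 1: 1.24 × 1.067 = 1.32308rem
Step 4: 1.24 × 1.067⁴ = 1.60723rem
Difference: 1.60723 − 1.32308 = 0.28415rem

0.284rem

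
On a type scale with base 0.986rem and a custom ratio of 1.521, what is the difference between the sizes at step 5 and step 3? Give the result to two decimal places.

Step 3: 0.986 × 1.521³ = 3.4695rem
Step 5: 0.986 × 1.521⁵ = 8.0264rem
Difference: 8.0264 − 3.4695 = 4.5569rem

4.56rem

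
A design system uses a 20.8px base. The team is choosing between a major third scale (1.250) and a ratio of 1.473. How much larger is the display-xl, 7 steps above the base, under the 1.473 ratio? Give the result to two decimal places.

Major third: 20.8 × 1.250⁷ = 99.1821px
At 1.473: 20.8 × 1.473⁷ = 312.9555px
Difference: 312.9555 − 99.1821 = 213.7734px

213.77px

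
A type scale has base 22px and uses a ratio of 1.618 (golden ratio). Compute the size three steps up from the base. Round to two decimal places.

93.19px

22.0 × 1.618³ = 22.0 × 4.23580 ≈ 93.19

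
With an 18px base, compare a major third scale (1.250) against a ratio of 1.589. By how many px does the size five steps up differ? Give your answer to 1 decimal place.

Major third: 18.0 × 1.250⁵ = 54.932px
At 1.589: 18.0 × 1.589⁵ = 182.344px
Difference: 182.344 − 54.932 = 127.412px

127.4px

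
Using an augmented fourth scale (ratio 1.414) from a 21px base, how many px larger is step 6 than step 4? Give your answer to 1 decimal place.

Step 4: 21.0 × 1.414⁴ = 83.949px
Step 6: 21.0 × 1.414⁶ = 167.848px
Difference: 167.848 − 83.949 = 83.899px

83.9px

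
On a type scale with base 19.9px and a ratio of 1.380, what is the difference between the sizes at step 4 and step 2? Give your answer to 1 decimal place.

34.3px

Step 2: 19.9 × 1.380² = 37.898px
Step 4: 19.9 × 1.380⁴ = 72.172px
Difference: 72.172 − 37.898 = 34.274px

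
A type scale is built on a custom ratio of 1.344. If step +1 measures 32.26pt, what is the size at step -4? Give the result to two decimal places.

7.36pt

32.26 ÷ 1.344⁵ = 32.26 ÷ 4.38527 ≈ 7.356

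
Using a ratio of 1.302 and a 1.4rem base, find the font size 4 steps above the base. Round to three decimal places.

1.4 × 1.302⁴ = 1.4 × 2.87372 ≈ 4.023

4.023rem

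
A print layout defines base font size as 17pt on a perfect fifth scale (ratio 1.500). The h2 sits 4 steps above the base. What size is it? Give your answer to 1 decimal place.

86.1pt

17.0 × 1.500⁴ = 17.0 × 5.06250 ≈ 86.06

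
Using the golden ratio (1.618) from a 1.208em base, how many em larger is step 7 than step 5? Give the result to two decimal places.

Step 5: 1.208 × 1.618⁵ = 13.3955em
Step 7: 1.208 × 1.618⁷ = 35.0684em
Difference: 35.0684 − 13.3955 = 21.6729em

21.67em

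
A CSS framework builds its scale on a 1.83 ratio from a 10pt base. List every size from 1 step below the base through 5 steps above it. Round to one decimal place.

Step -1: 10.0 ÷ 1.83 = 5.5
Step 0: 10pt
Step 1: 10.0 × 1.83 = 18.3
Step 2: 10.0 × 1.83² = 33.5
Step 3: 10.0 × 1.83³ = 61.3
Step 4: 10.0 × 1.83⁴ = 112.2
Step 5: 10.0 × 1.83⁵ = 205.2

5.5pt, 10.0pt, 18.3pt, 33.5pt, 61.3pt, 112.2pt, 205.2pt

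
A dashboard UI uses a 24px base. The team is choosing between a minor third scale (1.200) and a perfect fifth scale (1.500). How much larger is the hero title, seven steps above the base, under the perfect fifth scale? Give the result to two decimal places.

324.07px

Minor third: 24.0 × 1.200⁷ = 85.9963px
Perfect fifth: 24.0 × 1.500⁷ = 410.0625px
Difference: 410.0625 − 85.9963 = 324.0662px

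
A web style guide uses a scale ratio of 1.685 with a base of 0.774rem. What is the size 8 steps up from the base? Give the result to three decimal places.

0.774 × 1.685⁸ = 0.774 × 64.98292 ≈ 50.297

50.297rem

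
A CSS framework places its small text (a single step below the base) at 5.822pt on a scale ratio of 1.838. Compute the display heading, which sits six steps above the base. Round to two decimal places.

412.56pt

Moving from step -1 to step +6 is 7 steps up, so multiply by r⁷.
5.822 × 1.838⁷ = 5.822 × 70.86284 ≈ 412.563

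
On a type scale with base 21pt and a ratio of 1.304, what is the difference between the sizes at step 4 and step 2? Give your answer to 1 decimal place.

Step 2: 21.0 × 1.304² = 35.709pt
Step 4: 21.0 × 1.304⁴ = 60.720pt
Difference: 60.720 − 35.709 = 25.011pt

25.0pt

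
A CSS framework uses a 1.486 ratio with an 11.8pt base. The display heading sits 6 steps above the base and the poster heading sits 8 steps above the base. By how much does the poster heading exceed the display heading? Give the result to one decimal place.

Step 6: 11.8 × 1.486⁶ = 127.056pt
Step 8: 11.8 × 1.486⁸ = 280.564pt
Difference: 280.564 − 127.056 = 153.508pt

153.5pt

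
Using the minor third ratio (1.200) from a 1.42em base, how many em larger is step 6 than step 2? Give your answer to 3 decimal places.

Step 2: 1.42 × 1.200² = 2.04480em
Step 6: 1.42 × 1.200⁶ = 4.24010em
Difference: 4.24010 − 2.04480 = 2.19530em

2.195em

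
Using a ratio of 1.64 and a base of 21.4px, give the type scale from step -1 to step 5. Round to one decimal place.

13.0px, 21.4px, 35.1px, 57.6px, 94.4px, 154.8px, 253.9px

Step -1: 21.4 ÷ 1.64 = 13.0
Step 0: 21.4px
Step 1: 21.4 × 1.64 = 35.1
Step 2: 21.4 × 1.64² = 57.6
Step 3: 21.4 × 1.64³ = 94.4
Step 4: 21.4 × 1.64⁴ = 154.8
Step 5: 21.4 × 1.64⁵ = 253.9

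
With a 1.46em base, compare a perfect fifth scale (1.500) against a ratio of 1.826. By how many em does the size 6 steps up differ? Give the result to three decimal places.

37.490em

Perfect fifth: 1.46 × 1.500⁶ = 16.63031em
At 1.826: 1.46 × 1.826⁶ = 54.11996em
Difference: 54.11996 − 16.63031 = 37.48965em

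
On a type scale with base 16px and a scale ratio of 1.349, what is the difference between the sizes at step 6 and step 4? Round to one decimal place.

43.4px

Step 4: 16.0 × 1.349⁴ = 52.987px
Step 6: 16.0 × 1.349⁶ = 96.425px
Difference: 96.425 − 52.987 = 43.438px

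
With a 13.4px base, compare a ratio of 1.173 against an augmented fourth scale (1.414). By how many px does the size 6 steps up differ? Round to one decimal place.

At 1.173: 13.4 × 1.173⁶ = 34.905px
Augmented fourth: 13.4 × 1.414⁶ = 107.103px
Difference: 107.103 − 34.905 = 72.198px

72.2px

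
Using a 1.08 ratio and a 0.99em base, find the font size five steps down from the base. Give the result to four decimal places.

Each step on a modular scale multiplies by the ratio, so the size n steps from the base is base × ratioⁿ.
0.99 ÷ 1.08⁵ = 0.99 ÷ 1.46933 ≈ 0.6738

0.6738em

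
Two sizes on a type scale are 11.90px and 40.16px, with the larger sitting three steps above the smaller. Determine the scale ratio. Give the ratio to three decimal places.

1.500

r³ = 40.16 / 11.90, so r = (40.16/11.90)^(1/3).
r = 3.3748^(1/3) ≈ 1.5000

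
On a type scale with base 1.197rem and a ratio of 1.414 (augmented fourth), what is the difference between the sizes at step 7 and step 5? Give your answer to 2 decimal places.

Step 5: 1.197 × 1.414⁵ = 6.7661rem
Step 7: 1.197 × 1.414⁷ = 13.5282rem
Difference: 13.5282 − 6.7661 = 6.7621rem

6.76rem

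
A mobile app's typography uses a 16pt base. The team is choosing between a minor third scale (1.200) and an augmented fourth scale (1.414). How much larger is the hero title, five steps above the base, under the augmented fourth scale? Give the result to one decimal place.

50.6pt

Minor third: 16.0 × 1.200⁵ = 39.813pt
Augmented fourth: 16.0 × 1.414⁵ = 90.441pt
Difference: 90.441 − 39.813 = 50.628pt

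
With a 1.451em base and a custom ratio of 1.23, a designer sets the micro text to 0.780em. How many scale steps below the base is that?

1.23ⁿ = 1.451 / 0.780 = 1.8603
n = ln(1.8603) / ln(1.23) = 0.6207 / 0.2070 ≈ 3.00

3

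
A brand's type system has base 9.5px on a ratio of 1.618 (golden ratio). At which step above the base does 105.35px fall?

5

1.618ⁿ = 105.35 / 9.5 = 11.0895
n = ln(11.0895) / ln(1.618) = 2.4060 / 0.4812 ≈ 5.00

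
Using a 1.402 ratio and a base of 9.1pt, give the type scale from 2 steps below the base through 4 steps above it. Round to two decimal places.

Step -2: 9.1 ÷ 1.402² = 4.63
Step -1: 9.1 ÷ 1.402 = 6.49
Step 0: 9.1pt
Step 1: 9.1 × 1.402 = 12.76
Step 2: 9.1 × 1.402² = 17.89
Step 3: 9.1 × 1.402³ = 25.08
Step 4: 9.1 × 1.402⁴ = 35.16

4.63pt, 6.49pt, 9.10pt, 12.76pt, 17.89pt, 25.08pt, 35.16pt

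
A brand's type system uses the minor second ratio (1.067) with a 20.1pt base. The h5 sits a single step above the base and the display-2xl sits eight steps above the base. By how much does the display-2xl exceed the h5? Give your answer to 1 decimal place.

12.3pt

Step 1: 20.1 × 1.067 = 21.447pt
Step 8: 20.1 × 1.067⁸ = 33.768pt
Difference: 33.768 − 21.447 = 12.321pt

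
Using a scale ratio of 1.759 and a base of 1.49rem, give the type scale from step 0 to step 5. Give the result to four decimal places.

Step 0: 1.49rem
Step 1: 1.49 × 1.759 = 2.6209
Step 2: 1.49 × 1.759² = 4.6102
Step 3: 1.49 × 1.759³ = 8.1093
Step 4: 1.49 × 1.759⁴ = 14.2643
Step 5: 1.49 × 1.759⁵ = 25.0909

1.4900rem, 2.6209rem, 4.6102rem, 8.1093rem, 14.2643rem, 25.0909rem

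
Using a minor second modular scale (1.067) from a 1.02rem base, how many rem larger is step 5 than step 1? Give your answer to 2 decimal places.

Step 1: 1.02 × 1.067 = 1.0883rem
Step 5: 1.02 × 1.067⁵ = 1.4107rem
Difference: 1.4107 − 1.0883 = 0.3224rem

0.32rem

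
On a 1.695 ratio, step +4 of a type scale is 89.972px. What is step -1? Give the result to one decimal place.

Moving from step +4 to step -1 is 5 steps down, so divide by r⁵.
89.972 ÷ 1.695⁵ = 89.972 ÷ 13.99099 ≈ 6.431

6.4px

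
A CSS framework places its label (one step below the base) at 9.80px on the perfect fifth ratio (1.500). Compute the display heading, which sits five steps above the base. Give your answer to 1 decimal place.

111.6px

The gap is 5 − (-1) = 6 steps, so the factor is 1.500^6.
9.80 × 1.500⁶ = 9.80 × 11.39062 ≈ 111.628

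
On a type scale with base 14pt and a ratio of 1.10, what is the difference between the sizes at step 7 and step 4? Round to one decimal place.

6.8pt

Step 4: 14.0 × 1.10⁴ = 20.497pt
Step 7: 14.0 × 1.10⁷ = 27.282pt
Difference: 27.282 − 20.497 = 6.785pt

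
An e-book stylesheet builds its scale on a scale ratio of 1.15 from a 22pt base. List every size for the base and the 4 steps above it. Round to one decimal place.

22.0pt, 25.3pt, 29.1pt, 33.5pt, 38.5pt

Step 0: 22pt
Step 1: 22.0 × 1.15 = 25.3
Step 2: 22.0 × 1.15² = 29.1
Step 3: 22.0 × 1.15³ = 33.5
Step 4: 22.0 × 1.15⁴ = 38.5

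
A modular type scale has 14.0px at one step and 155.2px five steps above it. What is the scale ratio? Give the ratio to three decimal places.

1.618

r⁵ = 155.2 / 14.0, so r = (155.2/14.0)^(1/5).
r = 11.0857^(1/5) ≈ 1.6179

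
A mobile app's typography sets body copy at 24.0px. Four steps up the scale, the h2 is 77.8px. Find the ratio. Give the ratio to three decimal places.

1.342

The ratio satisfies 24.0 × r⁴ = 77.8, so r = (77.8 / 24.0)^(1/4).
r = 3.2417^(1/4) ≈ 1.3418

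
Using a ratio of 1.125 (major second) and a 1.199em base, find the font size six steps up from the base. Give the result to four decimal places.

1.199 × 1.125⁶ = 1.199 × 2.02729 ≈ 2.4307

2.4307em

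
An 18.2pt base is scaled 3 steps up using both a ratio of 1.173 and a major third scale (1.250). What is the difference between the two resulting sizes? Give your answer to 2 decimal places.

6.17pt

At 1.173: 18.2 × 1.173³ = 29.3742pt
Major third: 18.2 × 1.250³ = 35.5469pt
Difference: 35.5469 − 29.3742 = 6.1727pt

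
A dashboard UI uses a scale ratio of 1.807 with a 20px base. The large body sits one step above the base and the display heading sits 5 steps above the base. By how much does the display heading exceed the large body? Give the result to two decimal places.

Step 1: 20.0 × 1.807 = 36.1400px
Step 5: 20.0 × 1.807⁵ = 385.3193px
Difference: 385.3193 − 36.1400 = 349.1793px

349.18px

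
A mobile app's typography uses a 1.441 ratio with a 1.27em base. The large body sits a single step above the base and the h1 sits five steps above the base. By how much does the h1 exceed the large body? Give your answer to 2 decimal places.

Step 1: 1.27 × 1.441 = 1.8301em
Step 5: 1.27 × 1.441⁵ = 7.8908em
Difference: 7.8908 − 1.8301 = 6.0607em

6.06em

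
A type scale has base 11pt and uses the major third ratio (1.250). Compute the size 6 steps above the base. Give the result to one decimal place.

42.0pt

11.0 × 1.250⁶ = 11.0 × 3.81470 ≈ 41.96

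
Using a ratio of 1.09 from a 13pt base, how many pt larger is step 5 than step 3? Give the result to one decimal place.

3.2pt

Step 3: 13.0 × 1.09³ = 16.835pt
Step 5: 13.0 × 1.09⁵ = 20.002pt
Difference: 20.002 − 16.835 = 3.167pt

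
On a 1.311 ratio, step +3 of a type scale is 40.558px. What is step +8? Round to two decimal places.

157.07px

Moving from step +3 to step +8 is 5 steps up, so multiply by r⁵.
40.558 × 1.311⁵ = 40.558 × 3.87270 ≈ 157.069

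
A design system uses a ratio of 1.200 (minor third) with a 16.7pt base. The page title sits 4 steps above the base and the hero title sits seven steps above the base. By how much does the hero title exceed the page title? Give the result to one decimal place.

25.2pt

Step 4: 16.7 × 1.200⁴ = 34.629pt
Step 7: 16.7 × 1.200⁷ = 59.839pt
Difference: 59.839 − 34.629 = 25.210pt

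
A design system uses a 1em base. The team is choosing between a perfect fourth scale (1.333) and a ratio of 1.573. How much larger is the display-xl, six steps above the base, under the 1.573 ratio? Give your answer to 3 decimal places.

Perfect fourth: 1.0 × 1.333⁶ = 5.61023em
At 1.573: 1.0 × 1.573⁶ = 15.14859em
Difference: 15.14859 − 5.61023 = 9.53836em

9.538em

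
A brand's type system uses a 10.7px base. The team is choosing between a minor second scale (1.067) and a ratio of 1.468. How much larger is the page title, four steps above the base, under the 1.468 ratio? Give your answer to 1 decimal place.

35.8px

Minor second: 10.7 × 1.067⁴ = 13.869px
At 1.468: 10.7 × 1.468⁴ = 49.692px
Difference: 49.692 − 13.869 = 35.823px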